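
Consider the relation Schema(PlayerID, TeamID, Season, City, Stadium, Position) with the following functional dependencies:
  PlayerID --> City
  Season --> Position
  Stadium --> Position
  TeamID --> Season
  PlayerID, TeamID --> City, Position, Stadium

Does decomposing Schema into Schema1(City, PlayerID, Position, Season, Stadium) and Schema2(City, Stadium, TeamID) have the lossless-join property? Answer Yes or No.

No

The shared attributes are {City, Stadium} and {City, Stadium}⁺ = {City, Position, Stadium}.
Neither Schema1 nor Schema2 is contained in that closure, so the decomposition is lossy.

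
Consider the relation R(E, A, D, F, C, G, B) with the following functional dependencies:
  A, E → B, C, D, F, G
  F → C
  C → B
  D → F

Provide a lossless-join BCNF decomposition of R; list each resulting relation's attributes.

Candidate key of the original relation: {A, E}.
Within {A, B, C, D, E, F, G}: {F}⁺ ∩ {A, B, C, D, E, F, G} = {B, C, F}, not the whole set, so F → B, C violates BCNF; decompose into {B, C, F} and {A, D, E, F, G}.
Within {B, C, F}: {C}⁺ ∩ {B, C, F} = {B, C}, not the whole set, so C → B violates BCNF; decompose into {B, C} and {C, F}.
{B, C} has no BCNF violation.
{C, F} has no BCNF violation.
Within {A, D, E, F, G}: {D}⁺ ∩ {A, D, E, F, G} = {D, F}, not the whole set, so D → F violates BCNF; decompose into {D, F} and {A, D, E, G}.
{D, F} has no BCNF violation.
{A, D, E, G} has no BCNF violation.

{A, D, E, G}; {B, C}; {C, F}; {D, F}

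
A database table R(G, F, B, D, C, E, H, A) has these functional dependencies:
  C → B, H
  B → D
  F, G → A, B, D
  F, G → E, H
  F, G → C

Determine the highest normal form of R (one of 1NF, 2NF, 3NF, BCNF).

2NF

Candidate key: {F, G}. Prime attributes: {F, G}.
C → B, H: {C}⁺ = {B, C, D, H}, which is not all of the attributes, so the left side is not a superkey — BCNF is violated.
Because {B, H} are non-prime and the left side of C → B, H is not a superkey, the relation is not in 3NF.
No proper subset of a key has a non-prime attribute in its closure, so there is no partial dependency; 2NF holds.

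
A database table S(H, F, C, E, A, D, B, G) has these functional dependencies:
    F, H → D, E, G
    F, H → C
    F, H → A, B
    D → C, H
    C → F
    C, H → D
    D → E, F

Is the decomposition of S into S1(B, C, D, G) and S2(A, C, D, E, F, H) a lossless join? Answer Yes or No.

Yes

S1 ∩ S2 = {C, D}; its closure under F is {A, B, C, D, E, F, G, H}.
Since S1 ⊆ {A, B, C, D, E, F, G, H}, the intersection is a superkey of S1; the decomposition is lossless.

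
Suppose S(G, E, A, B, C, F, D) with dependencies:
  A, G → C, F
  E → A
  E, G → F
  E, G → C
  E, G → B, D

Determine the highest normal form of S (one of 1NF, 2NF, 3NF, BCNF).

1NF

Candidate key: {E, G}. Prime attributes: {E, G}.
A, G → C, F: {A, G}⁺ = {A, C, F, G}, which is not all of the attributes, so the left side is not a superkey — BCNF is violated.
A, G → C, F has non-prime {C, F} on the right and a non-superkey on the left, so 3NF fails.
Since {E} ⊂ {E, G} and {E}⁺ ⊇ {A} with {A} non-prime, there is a partial dependency; 2NF fails.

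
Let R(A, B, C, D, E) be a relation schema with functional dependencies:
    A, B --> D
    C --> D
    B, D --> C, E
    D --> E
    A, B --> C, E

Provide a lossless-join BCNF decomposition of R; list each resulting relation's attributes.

Candidate key of the original relation: {A, B}.
In {A, B, C, D, E}, {C} is not a superkey ({C}⁺ restricted to this set is {C, D, E}), so split on C --> D, E into {C, D, E} and {A, B, C}.
In {C, D, E}, {D} is not a superkey ({D}⁺ restricted to this set is {D, E}), so split on D --> E into {D, E} and {C, D}.
{D, E}: every determinant is a superkey — BCNF.
{C, D}: every determinant is a superkey — BCNF.
{A, B, C}: every determinant is a superkey — BCNF.

{A, B, C}; {C, D}; {D, E}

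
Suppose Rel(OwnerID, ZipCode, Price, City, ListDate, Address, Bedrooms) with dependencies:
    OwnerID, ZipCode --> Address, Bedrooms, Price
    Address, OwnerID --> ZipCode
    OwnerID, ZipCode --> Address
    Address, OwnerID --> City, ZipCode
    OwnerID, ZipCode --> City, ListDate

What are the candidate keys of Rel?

No FD produces {OwnerID}, so it must be in every candidate key.
Closure of {Address, OwnerID} is {Address, Bedrooms, City, ListDate, OwnerID, Price, ZipCode}, the whole schema; {Address, OwnerID} is a candidate key.
Closure of {OwnerID, ZipCode} is {Address, Bedrooms, City, ListDate, OwnerID, Price, ZipCode}, the whole schema; {OwnerID, ZipCode} is a candidate key.
Any other superkey properly contains one of these, so there are no further candidate keys.

{Address, OwnerID}, {OwnerID, ZipCode}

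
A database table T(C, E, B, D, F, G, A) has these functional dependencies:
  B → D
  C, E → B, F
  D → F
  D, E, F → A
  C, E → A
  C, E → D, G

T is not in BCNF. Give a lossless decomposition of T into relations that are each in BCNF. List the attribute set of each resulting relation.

Candidate key of the original relation: {C, E}.
Within {A, B, C, D, E, F, G}: {B}⁺ ∩ {A, B, C, D, E, F, G} = {B, D, F}, not the whole set, so B → D, F violates BCNF; decompose into {B, D, F} and {A, B, C, E, G}.
Within {B, D, F}: {D}⁺ ∩ {B, D, F} = {D, F}, not the whole set, so D → F violates BCNF; decompose into {D, F} and {B, D}.
{D, F} is in BCNF.
{B, D} is in BCNF.
Within {A, B, C, E, G}: {B, E}⁺ ∩ {A, B, C, E, G} = {A, B, E}, not the whole set, so B, E → A violates BCNF; decompose into {A, B, E} and {B, C, E, G}.
{A, B, E} is in BCNF.
{B, C, E, G} is in BCNF.

{A, B, E}; {B, C, E, G}; {B, D}; {D, F}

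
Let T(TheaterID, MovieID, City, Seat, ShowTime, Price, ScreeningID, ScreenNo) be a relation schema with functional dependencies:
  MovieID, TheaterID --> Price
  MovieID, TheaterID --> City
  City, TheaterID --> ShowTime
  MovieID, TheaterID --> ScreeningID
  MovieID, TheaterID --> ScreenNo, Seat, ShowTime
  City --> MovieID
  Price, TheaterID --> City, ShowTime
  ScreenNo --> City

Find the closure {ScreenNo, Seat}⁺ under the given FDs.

{City, MovieID, ScreenNo, Seat}

Start with {ScreenNo, Seat}.
ScreenNo --> City applies; add {City} → now {City, ScreenNo, Seat}.
City --> MovieID applies; add {MovieID} → now {City, MovieID, ScreenNo, Seat}.
No further FD applies.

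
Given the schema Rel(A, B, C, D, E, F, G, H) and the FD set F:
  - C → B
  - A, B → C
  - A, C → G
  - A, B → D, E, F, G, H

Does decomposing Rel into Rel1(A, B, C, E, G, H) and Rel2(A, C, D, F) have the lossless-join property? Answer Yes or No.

Common attributes: {A, C}; their closure is {A, B, C, D, E, F, G, H}.
Since Rel1 ⊆ {A, B, C, D, E, F, G, H}, the intersection is a superkey of Rel1; the decomposition is lossless.

Yes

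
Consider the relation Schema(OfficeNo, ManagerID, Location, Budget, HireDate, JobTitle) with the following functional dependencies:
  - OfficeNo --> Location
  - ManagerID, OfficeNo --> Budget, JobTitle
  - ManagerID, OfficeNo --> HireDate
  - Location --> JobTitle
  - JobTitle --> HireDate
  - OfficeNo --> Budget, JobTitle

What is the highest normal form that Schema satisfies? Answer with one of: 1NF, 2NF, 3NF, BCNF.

Candidate key: {ManagerID, OfficeNo}. Prime attributes: {ManagerID, OfficeNo}.
For OfficeNo --> Location we have {OfficeNo}⁺ = {Budget, HireDate, JobTitle, Location, OfficeNo}; {OfficeNo} is not a superkey, so BCNF fails.
OfficeNo --> Location has non-prime {Location} on the right and a non-superkey on the left, so 3NF fails.
The proper key subset {OfficeNo} of {ManagerID, OfficeNo} determines non-prime {Budget, HireDate, JobTitle, Location}, so the relation is not even in 2NF.

1NF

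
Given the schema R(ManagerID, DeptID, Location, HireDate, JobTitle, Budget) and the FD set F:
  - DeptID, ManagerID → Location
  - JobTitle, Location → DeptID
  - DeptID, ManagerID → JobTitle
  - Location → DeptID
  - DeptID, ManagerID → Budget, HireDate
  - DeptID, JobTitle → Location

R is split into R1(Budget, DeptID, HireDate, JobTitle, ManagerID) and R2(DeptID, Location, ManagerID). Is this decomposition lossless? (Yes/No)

Yes

The shared attributes are {DeptID, ManagerID} and {DeptID, ManagerID}⁺ = {Budget, DeptID, HireDate, JobTitle, Location, ManagerID}.
Since R1 ⊆ {Budget, DeptID, HireDate, JobTitle, Location, ManagerID}, the intersection is a superkey of R1; the decomposition is lossless.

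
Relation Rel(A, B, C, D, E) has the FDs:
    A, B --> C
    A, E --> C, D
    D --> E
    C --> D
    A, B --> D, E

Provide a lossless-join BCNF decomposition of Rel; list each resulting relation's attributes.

Candidate key of the original relation: {A, B}.
{A, B, C, D, E}: {A, E} determines {A, C, D, E} here but is not a superkey — split on A, E --> C, D, giving {A, C, D, E} and {A, B, E}.
{A, C, D, E}: {D} determines {D, E} here but is not a superkey — split on D --> E, giving {D, E} and {A, C, D}.
{D, E}: every determinant is a superkey — BCNF.
{A, C, D}: {C} determines {C, D} here but is not a superkey — split on C --> D, giving {C, D} and {A, C}.
{C, D}: every determinant is a superkey — BCNF.
{A, C}: every determinant is a superkey — BCNF.
{A, B, E}: every determinant is a superkey — BCNF.

{A, B, E}; {A, C}; {C, D}; {D, E}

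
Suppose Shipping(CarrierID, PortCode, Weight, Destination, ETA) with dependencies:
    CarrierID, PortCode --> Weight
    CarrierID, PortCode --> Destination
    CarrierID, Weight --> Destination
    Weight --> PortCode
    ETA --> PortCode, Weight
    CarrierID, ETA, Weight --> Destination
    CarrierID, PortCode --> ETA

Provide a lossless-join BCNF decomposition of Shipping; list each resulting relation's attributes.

{CarrierID, Destination, ETA}; {ETA, Weight}; {PortCode, Weight}

Candidate keys of the original relation: {CarrierID, ETA}, {CarrierID, PortCode}, {CarrierID, Weight}.
In {CarrierID, Destination, ETA, PortCode, Weight}, {Weight} is not a superkey ({Weight}⁺ restricted to this set is {PortCode, Weight}), so split on Weight --> PortCode into {PortCode, Weight} and {CarrierID, Destination, ETA, Weight}.
{PortCode, Weight}: every determinant is a superkey — BCNF.
In {CarrierID, Destination, ETA, Weight}, {ETA} is not a superkey ({ETA}⁺ restricted to this set is {ETA, Weight}), so split on ETA --> Weight into {ETA, Weight} and {CarrierID, Destination, ETA}.
{ETA, Weight}: every determinant is a superkey — BCNF.
{CarrierID, Destination, ETA}: every determinant is a superkey — BCNF.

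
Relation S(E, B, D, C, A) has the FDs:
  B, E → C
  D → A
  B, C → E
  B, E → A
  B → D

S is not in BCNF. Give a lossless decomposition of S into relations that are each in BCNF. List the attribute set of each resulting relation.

Candidate keys of the original relation: {B, C}, {B, E}.
In {A, B, C, D, E}, {D} is not a superkey ({D}⁺ restricted to this set is {A, D}), so split on D → A into {A, D} and {B, C, D, E}.
{A, D}: every determinant is a superkey — BCNF.
In {B, C, D, E}, {B} is not a superkey ({B}⁺ restricted to this set is {B, D}), so split on B → D into {B, D} and {B, C, E}.
{B, D}: every determinant is a superkey — BCNF.
{B, C, E}: every determinant is a superkey — BCNF.

{A, D}; {B, C, E}; {B, D}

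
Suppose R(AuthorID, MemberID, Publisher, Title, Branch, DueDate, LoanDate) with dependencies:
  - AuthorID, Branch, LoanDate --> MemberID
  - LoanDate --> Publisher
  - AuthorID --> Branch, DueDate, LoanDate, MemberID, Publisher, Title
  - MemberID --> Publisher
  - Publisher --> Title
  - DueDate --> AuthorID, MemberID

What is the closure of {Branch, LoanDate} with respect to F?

{Branch, LoanDate, Publisher, Title}

Start with {Branch, LoanDate}.
LoanDate --> Publisher applies; add {Publisher} → now {Branch, LoanDate, Publisher}.
Publisher --> Title applies; add {Title} → now {Branch, LoanDate, Publisher, Title}.
No further FD applies.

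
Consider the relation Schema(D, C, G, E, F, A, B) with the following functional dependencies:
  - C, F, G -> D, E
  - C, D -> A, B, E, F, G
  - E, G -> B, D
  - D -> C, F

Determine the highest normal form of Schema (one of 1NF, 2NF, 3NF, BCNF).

Candidate keys: {C, F, G}, {D}, {E, G}. Prime attributes: {C, D, E, F, G}.
The left-hand side of every FD is a superkey, so BCNF is satisfied.

BCNF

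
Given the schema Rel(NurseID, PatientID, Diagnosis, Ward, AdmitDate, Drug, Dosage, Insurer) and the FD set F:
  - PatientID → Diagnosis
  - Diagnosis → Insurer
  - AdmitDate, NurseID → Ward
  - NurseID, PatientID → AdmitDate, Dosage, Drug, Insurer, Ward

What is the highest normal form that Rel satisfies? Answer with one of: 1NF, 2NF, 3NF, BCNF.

Candidate key: {NurseID, PatientID}. Prime attributes: {NurseID, PatientID}.
PatientID → Diagnosis: {PatientID}⁺ = {Diagnosis, Insurer, PatientID}, which is not all of the attributes, so the left side is not a superkey — BCNF is violated.
PatientID → Diagnosis has non-prime {Diagnosis} on the right and a non-superkey on the left, so 3NF fails.
{PatientID} is a proper subset of the key {NurseID, PatientID}, and {PatientID}⁺ contains the non-prime attributes {Diagnosis, Insurer} — a partial dependency, so 2NF is violated.

1NF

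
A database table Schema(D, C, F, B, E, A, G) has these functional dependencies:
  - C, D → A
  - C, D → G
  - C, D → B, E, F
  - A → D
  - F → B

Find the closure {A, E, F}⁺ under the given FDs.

{A, B, D, E, F}

Start with {A, E, F}.
A → D applies; add {D} → now {A, D, E, F}.
F → B applies; add {B} → now {A, B, D, E, F}.
No further FD applies.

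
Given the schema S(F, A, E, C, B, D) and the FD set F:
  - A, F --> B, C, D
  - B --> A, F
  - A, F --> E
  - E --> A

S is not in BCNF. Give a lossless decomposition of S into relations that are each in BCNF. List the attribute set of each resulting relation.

Candidate keys of the original relation: {A, F}, {B}, {E, F}.
{A, B, C, D, E, F}: {E} determines {A, E} here but is not a superkey — split on E --> A, giving {A, E} and {B, C, D, E, F}.
{A, E} has no BCNF violation.
{B, C, D, E, F} has no BCNF violation.

{A, E}; {B, C, D, E, F}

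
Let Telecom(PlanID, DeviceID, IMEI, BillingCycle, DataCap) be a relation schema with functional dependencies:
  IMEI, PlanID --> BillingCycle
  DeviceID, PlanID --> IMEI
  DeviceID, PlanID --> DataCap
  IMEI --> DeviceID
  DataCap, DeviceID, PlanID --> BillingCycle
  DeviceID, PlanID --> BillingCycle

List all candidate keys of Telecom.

Attributes never on any right-hand side: {PlanID} — every candidate key must contain it.
{DeviceID, PlanID} is a candidate key since {DeviceID, PlanID}⁺ = {BillingCycle, DataCap, DeviceID, IMEI, PlanID} covers every attribute.
{IMEI, PlanID} is a candidate key since {IMEI, PlanID}⁺ = {BillingCycle, DataCap, DeviceID, IMEI, PlanID} covers every attribute.
These are minimal and exhaustive — every other superkey contains one of them.

{DeviceID, PlanID}, {IMEI, PlanID}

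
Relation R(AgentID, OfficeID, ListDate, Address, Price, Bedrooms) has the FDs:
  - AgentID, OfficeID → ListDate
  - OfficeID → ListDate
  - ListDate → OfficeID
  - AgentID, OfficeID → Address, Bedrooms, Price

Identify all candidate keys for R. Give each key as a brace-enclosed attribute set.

{AgentID} never appears on the right of any FD, so every key must include it.
{AgentID, ListDate}⁺ = {Address, AgentID, Bedrooms, ListDate, OfficeID, Price} — all of the relation — so {AgentID, ListDate} is a candidate key.
{AgentID, OfficeID}⁺ = {Address, AgentID, Bedrooms, ListDate, OfficeID, Price} — all of the relation — so {AgentID, OfficeID} is a candidate key.
These are minimal and exhaustive — every other superkey contains one of them.

{AgentID, ListDate}, {AgentID, OfficeID}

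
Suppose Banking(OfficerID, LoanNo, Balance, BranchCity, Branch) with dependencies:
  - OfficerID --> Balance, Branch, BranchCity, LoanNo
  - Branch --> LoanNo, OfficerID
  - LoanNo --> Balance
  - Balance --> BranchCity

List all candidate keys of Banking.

{Branch}, {OfficerID}

{Branch}⁺ = {Balance, Branch, BranchCity, LoanNo, OfficerID} — all of the relation — so {Branch} is a candidate key.
{OfficerID}⁺ = {Balance, Branch, BranchCity, LoanNo, OfficerID} — all of the relation — so {OfficerID} is a candidate key.
No proper subset of any of these is a key, and no other minimal superkey exists.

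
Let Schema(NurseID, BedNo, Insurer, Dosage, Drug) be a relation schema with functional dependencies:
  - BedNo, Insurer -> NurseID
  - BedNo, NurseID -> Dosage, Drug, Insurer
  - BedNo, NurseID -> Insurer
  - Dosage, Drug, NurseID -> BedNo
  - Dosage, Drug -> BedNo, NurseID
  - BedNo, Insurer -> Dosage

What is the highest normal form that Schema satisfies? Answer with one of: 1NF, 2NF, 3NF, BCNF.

Candidate keys: {BedNo, Insurer}, {BedNo, NurseID}, {Dosage, Drug}. Prime attributes: {BedNo, Dosage, Drug, Insurer, NurseID}.
The left-hand side of every FD is a superkey, so BCNF is satisfied.

BCNF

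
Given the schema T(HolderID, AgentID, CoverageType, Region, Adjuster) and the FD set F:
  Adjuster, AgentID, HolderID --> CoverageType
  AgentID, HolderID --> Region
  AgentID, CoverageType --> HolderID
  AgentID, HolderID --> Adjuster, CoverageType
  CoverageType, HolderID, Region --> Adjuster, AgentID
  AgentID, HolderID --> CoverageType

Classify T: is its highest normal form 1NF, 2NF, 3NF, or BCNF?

Candidate keys: {AgentID, CoverageType}, {AgentID, HolderID}, {CoverageType, HolderID, Region}. Prime attributes: {AgentID, CoverageType, HolderID, Region}.
The left-hand side of every FD is a superkey, so BCNF is satisfied.

BCNF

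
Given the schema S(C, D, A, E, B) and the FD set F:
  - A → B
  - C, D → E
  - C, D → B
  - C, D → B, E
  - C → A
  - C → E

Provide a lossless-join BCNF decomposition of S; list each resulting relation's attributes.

Candidate key of the original relation: {C, D}.
{A, B, C, D, E}: {A} determines {A, B} here but is not a superkey — split on A → B, giving {A, B} and {A, C, D, E}.
{A, B}: every determinant is a superkey — BCNF.
{A, C, D, E}: {C} determines {A, C, E} here but is not a superkey — split on C → A, E, giving {A, C, E} and {C, D}.
{A, C, E}: every determinant is a superkey — BCNF.
{C, D}: every determinant is a superkey — BCNF.

{A, B}; {A, C, E}; {C, D}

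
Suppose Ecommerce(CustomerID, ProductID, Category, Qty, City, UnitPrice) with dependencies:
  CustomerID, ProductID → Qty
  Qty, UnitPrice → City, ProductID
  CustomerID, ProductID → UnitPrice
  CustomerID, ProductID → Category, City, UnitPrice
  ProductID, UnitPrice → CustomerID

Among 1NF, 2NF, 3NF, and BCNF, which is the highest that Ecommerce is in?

BCNF

Candidate keys: {CustomerID, ProductID}, {ProductID, UnitPrice}, {Qty, UnitPrice}. Prime attributes: {CustomerID, ProductID, Qty, UnitPrice}.
Each dependency's left side is a superkey — BCNF holds.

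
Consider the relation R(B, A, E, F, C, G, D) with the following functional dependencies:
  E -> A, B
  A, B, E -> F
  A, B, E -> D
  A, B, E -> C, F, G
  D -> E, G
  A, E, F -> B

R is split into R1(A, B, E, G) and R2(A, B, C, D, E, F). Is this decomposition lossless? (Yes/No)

Yes

Common attributes: {A, B, E}; their closure is {A, B, C, D, E, F, G}.
Since R1 ⊆ {A, B, C, D, E, F, G}, the intersection is a superkey of R1; the decomposition is lossless.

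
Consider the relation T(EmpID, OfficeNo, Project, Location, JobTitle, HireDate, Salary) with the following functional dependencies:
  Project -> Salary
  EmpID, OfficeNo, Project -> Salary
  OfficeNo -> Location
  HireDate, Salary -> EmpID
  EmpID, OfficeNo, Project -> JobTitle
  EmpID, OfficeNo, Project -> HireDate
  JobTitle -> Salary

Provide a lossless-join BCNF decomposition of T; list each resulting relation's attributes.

{EmpID, HireDate, JobTitle}; {HireDate, JobTitle, OfficeNo, Project}; {Location, OfficeNo}; {Project, Salary}

Candidate keys of the original relation: {EmpID, OfficeNo, Project}, {HireDate, OfficeNo, Project}.
Within {EmpID, HireDate, JobTitle, Location, OfficeNo, Project, Salary}: {Project}⁺ ∩ {EmpID, HireDate, JobTitle, Location, OfficeNo, Project, Salary} = {Project, Salary}, not the whole set, so Project -> Salary violates BCNF; decompose into {Project, Salary} and {EmpID, HireDate, JobTitle, Location, OfficeNo, Project}.
{Project, Salary} has no BCNF violation.
Within {EmpID, HireDate, JobTitle, Location, OfficeNo, Project}: {OfficeNo}⁺ ∩ {EmpID, HireDate, JobTitle, Location, OfficeNo, Project} = {Location, OfficeNo}, not the whole set, so OfficeNo -> Location violates BCNF; decompose into {Location, OfficeNo} and {EmpID, HireDate, JobTitle, OfficeNo, Project}.
{Location, OfficeNo} has no BCNF violation.
Within {EmpID, HireDate, JobTitle, OfficeNo, Project}: {HireDate, JobTitle}⁺ ∩ {EmpID, HireDate, JobTitle, OfficeNo, Project} = {EmpID, HireDate, JobTitle}, not the whole set, so HireDate, JobTitle -> EmpID violates BCNF; decompose into {EmpID, HireDate, JobTitle} and {HireDate, JobTitle, OfficeNo, Project}.
{EmpID, HireDate, JobTitle} has no BCNF violation.
{HireDate, JobTitle, OfficeNo, Project} has no BCNF violation.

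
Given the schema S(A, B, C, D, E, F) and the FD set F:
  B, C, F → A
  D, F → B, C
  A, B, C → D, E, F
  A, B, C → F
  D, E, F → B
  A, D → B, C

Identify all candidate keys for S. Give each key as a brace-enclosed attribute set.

{A, B, C}, {A, D}, {B, C, F}, {D, F}

{A, D}⁺ = {A, B, C, D, E, F} — all of the relation — so {A, D} is a candidate key.
{D, F}⁺ = {A, B, C, D, E, F} — all of the relation — so {D, F} is a candidate key.
{A, B, C}⁺ = {A, B, C, D, E, F} — all of the relation — so {A, B, C} is a candidate key.
{B, C, F}⁺ = {A, B, C, D, E, F} — all of the relation — so {B, C, F} is a candidate key.
No proper subset of any of these is a key, and no other minimal superkey exists.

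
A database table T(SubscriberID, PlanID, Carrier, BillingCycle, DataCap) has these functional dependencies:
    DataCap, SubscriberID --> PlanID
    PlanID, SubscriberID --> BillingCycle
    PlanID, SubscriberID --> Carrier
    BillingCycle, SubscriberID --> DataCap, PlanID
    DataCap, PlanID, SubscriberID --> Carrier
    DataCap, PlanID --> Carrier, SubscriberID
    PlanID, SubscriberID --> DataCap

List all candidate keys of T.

{BillingCycle, SubscriberID}, {DataCap, PlanID}, {DataCap, SubscriberID}, {PlanID, SubscriberID}

{BillingCycle, SubscriberID} is a candidate key since {BillingCycle, SubscriberID}⁺ = {BillingCycle, Carrier, DataCap, PlanID, SubscriberID} covers every attribute.
{DataCap, PlanID} is a candidate key since {DataCap, PlanID}⁺ = {BillingCycle, Carrier, DataCap, PlanID, SubscriberID} covers every attribute.
{DataCap, SubscriberID} is a candidate key since {DataCap, SubscriberID}⁺ = {BillingCycle, Carrier, DataCap, PlanID, SubscriberID} covers every attribute.
{PlanID, SubscriberID} is a candidate key since {PlanID, SubscriberID}⁺ = {BillingCycle, Carrier, DataCap, PlanID, SubscriberID} covers every attribute.
These are minimal and exhaustive — every other superkey contains one of them.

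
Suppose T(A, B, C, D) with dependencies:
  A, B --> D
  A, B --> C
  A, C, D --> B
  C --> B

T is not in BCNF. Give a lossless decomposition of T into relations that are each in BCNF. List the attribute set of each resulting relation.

{A, C, D}; {B, C}

Candidate keys of the original relation: {A, B}, {A, C}.
{A, B, C, D}: {C} determines {B, C} here but is not a superkey — split on C --> B, giving {B, C} and {A, C, D}.
{B, C}: every determinant is a superkey — BCNF.
{A, C, D}: every determinant is a superkey — BCNF.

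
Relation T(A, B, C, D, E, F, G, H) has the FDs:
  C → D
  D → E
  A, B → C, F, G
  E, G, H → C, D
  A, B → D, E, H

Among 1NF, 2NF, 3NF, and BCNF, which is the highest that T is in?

2NF

Candidate key: {A, B}. Prime attributes: {A, B}.
For C → D we have {C}⁺ = {C, D, E}; {C} is not a superkey, so BCNF fails.
C → D has non-prime {D} on the right and a non-superkey on the left, so 3NF fails.
Checking every proper subset of each key, none determines a non-prime attribute — 2NF is satisfied.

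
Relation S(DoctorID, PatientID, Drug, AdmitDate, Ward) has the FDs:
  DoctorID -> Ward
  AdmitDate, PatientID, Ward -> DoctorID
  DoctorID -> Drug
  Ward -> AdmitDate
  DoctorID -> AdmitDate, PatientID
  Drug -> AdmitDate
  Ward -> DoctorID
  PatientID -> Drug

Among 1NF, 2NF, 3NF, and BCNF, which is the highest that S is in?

Candidate keys: {DoctorID}, {Ward}. Prime attributes: {DoctorID, Ward}.
Drug -> AdmitDate: {Drug}⁺ = {AdmitDate, Drug}, which is not all of the attributes, so the left side is not a superkey — BCNF is violated.
Drug -> AdmitDate has non-prime {AdmitDate} on the right and a non-superkey on the left, so 3NF fails.
With only single-attribute keys there can be no partial dependency, so 2NF holds.

2NF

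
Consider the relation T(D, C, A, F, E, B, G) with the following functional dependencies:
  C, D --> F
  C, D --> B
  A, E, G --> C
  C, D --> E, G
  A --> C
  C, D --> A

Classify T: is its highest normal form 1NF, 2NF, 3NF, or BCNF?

3NF

Candidate keys: {A, D}, {C, D}. Prime attributes: {A, C, D}.
A, E, G --> C: {A, E, G}⁺ = {A, C, E, G}, which is not all of the attributes, so the left side is not a superkey — BCNF is violated.
But every attribute on its right side ({C}) is prime, and the same holds for every other non-superkey FD, so 3NF still holds.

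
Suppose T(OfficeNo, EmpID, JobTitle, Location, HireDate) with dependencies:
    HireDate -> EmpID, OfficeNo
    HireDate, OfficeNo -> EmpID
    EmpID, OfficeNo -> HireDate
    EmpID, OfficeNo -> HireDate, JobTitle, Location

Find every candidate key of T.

{HireDate} is a candidate key since {HireDate}⁺ = {EmpID, HireDate, JobTitle, Location, OfficeNo} covers every attribute.
{EmpID, OfficeNo} is a candidate key since {EmpID, OfficeNo}⁺ = {EmpID, HireDate, JobTitle, Location, OfficeNo} covers every attribute.
Any other superkey properly contains one of these, so there are no further candidate keys.

{EmpID, OfficeNo}, {HireDate}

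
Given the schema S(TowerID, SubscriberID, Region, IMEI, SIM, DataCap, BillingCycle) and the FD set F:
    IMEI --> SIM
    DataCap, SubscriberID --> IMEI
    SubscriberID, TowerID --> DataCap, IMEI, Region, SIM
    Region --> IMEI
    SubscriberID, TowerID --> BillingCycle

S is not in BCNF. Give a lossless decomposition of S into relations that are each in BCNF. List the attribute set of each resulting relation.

{BillingCycle, DataCap, Region, SubscriberID, TowerID}; {DataCap, IMEI, SubscriberID}; {IMEI, SIM}

Candidate key of the original relation: {SubscriberID, TowerID}.
In {BillingCycle, DataCap, IMEI, Region, SIM, SubscriberID, TowerID}, {IMEI} is not a superkey ({IMEI}⁺ restricted to this set is {IMEI, SIM}), so split on IMEI --> SIM into {IMEI, SIM} and {BillingCycle, DataCap, IMEI, Region, SubscriberID, TowerID}.
{IMEI, SIM}: every determinant is a superkey — BCNF.
In {BillingCycle, DataCap, IMEI, Region, SubscriberID, TowerID}, {DataCap, SubscriberID} is not a superkey ({DataCap, SubscriberID}⁺ restricted to this set is {DataCap, IMEI, SubscriberID}), so split on DataCap, SubscriberID --> IMEI into {DataCap, IMEI, SubscriberID} and {BillingCycle, DataCap, Region, SubscriberID, TowerID}.
{DataCap, IMEI, SubscriberID}: every determinant is a superkey — BCNF.
{BillingCycle, DataCap, Region, SubscriberID, TowerID}: every determinant is a superkey — BCNF.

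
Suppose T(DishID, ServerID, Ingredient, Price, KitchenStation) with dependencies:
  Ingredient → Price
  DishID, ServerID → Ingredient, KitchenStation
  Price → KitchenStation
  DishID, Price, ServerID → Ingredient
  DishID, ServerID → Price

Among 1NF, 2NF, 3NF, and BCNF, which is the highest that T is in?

Candidate key: {DishID, ServerID}. Prime attributes: {DishID, ServerID}.
Ingredient → Price breaks BCNF: {Ingredient}⁺ = {Ingredient, KitchenStation, Price}, so {Ingredient} is not a superkey.
Because {Price} is non-prime and the left side of Ingredient → Price is not a superkey, the relation is not in 3NF.
No non-prime attribute depends on a proper subset of any candidate key, so 2NF holds.

2NF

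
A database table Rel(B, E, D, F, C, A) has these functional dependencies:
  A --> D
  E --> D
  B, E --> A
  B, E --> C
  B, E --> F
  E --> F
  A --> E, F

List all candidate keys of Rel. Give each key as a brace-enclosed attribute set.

Attributes never on any right-hand side: {B} — every candidate key must contain it.
{A, B}⁺ = {A, B, C, D, E, F}, which is every attribute, so {A, B} is a candidate key.
{B, E}⁺ = {A, B, C, D, E, F}, which is every attribute, so {B, E} is a candidate key.
These are minimal and exhaustive — every other superkey contains one of them.

{A, B}, {B, E}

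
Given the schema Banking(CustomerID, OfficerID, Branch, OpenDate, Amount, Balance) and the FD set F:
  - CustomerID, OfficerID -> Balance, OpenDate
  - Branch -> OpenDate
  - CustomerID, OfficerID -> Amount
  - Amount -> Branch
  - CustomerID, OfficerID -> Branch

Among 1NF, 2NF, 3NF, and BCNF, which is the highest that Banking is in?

Candidate key: {CustomerID, OfficerID}. Prime attributes: {CustomerID, OfficerID}.
Branch -> OpenDate: {Branch}⁺ = {Branch, OpenDate}, which is not all of the attributes, so the left side is not a superkey — BCNF is violated.
Because {OpenDate} is non-prime and the left side of Branch -> OpenDate is not a superkey, the relation is not in 3NF.
No non-prime attribute depends on a proper subset of any candidate key, so 2NF holds.

2NF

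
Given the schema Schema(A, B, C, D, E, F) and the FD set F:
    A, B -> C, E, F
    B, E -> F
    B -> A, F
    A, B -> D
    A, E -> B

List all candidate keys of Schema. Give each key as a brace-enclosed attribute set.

{B}⁺ = {A, B, C, D, E, F}, which is every attribute, so {B} is a candidate key.
{A, E}⁺ = {A, B, C, D, E, F}, which is every attribute, so {A, E} is a candidate key.
No proper subset of any of these is a key, and no other minimal superkey exists.

{A, E}, {B}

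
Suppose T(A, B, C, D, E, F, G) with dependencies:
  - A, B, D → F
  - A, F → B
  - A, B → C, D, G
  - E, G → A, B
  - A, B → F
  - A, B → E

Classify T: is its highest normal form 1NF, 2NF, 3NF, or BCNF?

Candidate keys: {A, B}, {A, F}, {E, G}. Prime attributes: {A, B, E, F, G}.
The left-hand side of every FD is a superkey, so BCNF is satisfied.

BCNF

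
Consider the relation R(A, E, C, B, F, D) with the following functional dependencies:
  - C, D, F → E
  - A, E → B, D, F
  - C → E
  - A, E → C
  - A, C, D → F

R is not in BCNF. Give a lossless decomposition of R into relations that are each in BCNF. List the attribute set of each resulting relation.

Candidate keys of the original relation: {A, C}, {A, E}.
Within {A, B, C, D, E, F}: {C, D, F}⁺ ∩ {A, B, C, D, E, F} = {C, D, E, F}, not the whole set, so C, D, F → E violates BCNF; decompose into {C, D, E, F} and {A, B, C, D, F}.
Within {C, D, E, F}: {C}⁺ ∩ {C, D, E, F} = {C, E}, not the whole set, so C → E violates BCNF; decompose into {C, E} and {C, D, F}.
{C, E}: every determinant is a superkey — BCNF.
{C, D, F}: every determinant is a superkey — BCNF.
{A, B, C, D, F}: every determinant is a superkey — BCNF.

{A, B, C, D, F}; {C, E}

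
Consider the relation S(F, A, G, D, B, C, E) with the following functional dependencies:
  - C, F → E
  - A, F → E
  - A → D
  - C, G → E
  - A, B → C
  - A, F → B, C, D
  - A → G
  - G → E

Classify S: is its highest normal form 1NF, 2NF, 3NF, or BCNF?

1NF

Candidate key: {A, F}. Prime attributes: {A, F}.
For C, F → E we have {C, F}⁺ = {C, E, F}; {C, F} is not a superkey, so BCNF fails.
C, F → E determines the non-prime attribute {E} from a non-superkey — 3NF is violated.
The proper key subset {A} of {A, F} determines non-prime {D, E, G}, so the relation is not even in 2NF.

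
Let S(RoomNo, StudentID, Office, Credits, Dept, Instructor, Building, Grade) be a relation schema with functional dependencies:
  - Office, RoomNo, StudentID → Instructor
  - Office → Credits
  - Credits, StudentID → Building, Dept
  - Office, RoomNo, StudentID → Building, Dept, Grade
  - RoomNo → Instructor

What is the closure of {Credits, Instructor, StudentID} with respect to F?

{Building, Credits, Dept, Instructor, StudentID}

Start with {Credits, Instructor, StudentID}.
Credits, StudentID → Building, Dept applies; add {Building, Dept} → now {Building, Credits, Dept, Instructor, StudentID}.
No further FD applies.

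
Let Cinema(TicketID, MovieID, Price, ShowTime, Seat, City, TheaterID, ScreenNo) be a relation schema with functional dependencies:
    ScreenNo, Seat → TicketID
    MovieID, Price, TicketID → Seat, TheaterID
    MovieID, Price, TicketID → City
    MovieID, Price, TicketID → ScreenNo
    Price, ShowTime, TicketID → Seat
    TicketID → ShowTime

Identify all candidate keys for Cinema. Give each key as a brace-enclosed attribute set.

{MovieID, Price, ScreenNo, Seat}, {MovieID, Price, TicketID}

No FD produces {MovieID, Price}, so they must be in every candidate key.
{MovieID, Price, TicketID}⁺ = {City, MovieID, Price, ScreenNo, Seat, ShowTime, TheaterID, TicketID} — all of the relation — so {MovieID, Price, TicketID} is a candidate key.
{MovieID, Price, ScreenNo, Seat}⁺ = {City, MovieID, Price, ScreenNo, Seat, ShowTime, TheaterID, TicketID} — all of the relation — so {MovieID, Price, ScreenNo, Seat} is a candidate key.
Any other superkey properly contains one of these, so there are no further candidate keys.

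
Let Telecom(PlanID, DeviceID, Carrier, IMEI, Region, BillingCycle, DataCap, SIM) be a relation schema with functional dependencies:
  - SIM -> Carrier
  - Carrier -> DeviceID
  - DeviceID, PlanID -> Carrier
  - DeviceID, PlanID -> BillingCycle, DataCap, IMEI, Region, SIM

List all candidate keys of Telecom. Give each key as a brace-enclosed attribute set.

No FD produces {PlanID}, so it must be in every candidate key.
{Carrier, PlanID} is a candidate key since {Carrier, PlanID}⁺ = {BillingCycle, Carrier, DataCap, DeviceID, IMEI, PlanID, Region, SIM} covers every attribute.
{DeviceID, PlanID} is a candidate key since {DeviceID, PlanID}⁺ = {BillingCycle, Carrier, DataCap, DeviceID, IMEI, PlanID, Region, SIM} covers every attribute.
{PlanID, SIM} is a candidate key since {PlanID, SIM}⁺ = {BillingCycle, Carrier, DataCap, DeviceID, IMEI, PlanID, Region, SIM} covers every attribute.
No proper subset of any of these is a key, and no other minimal superkey exists.

{Carrier, PlanID}, {DeviceID, PlanID}, {PlanID, SIM}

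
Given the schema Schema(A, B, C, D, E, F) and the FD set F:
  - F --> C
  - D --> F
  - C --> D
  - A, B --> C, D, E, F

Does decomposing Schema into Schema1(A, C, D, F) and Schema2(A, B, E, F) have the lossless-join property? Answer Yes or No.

Schema1 ∩ Schema2 = {A, F}; its closure under F is {A, C, D, F}.
This includes all of Schema1, so the common attributes are a superkey of Schema1 — the join is lossless.

Yes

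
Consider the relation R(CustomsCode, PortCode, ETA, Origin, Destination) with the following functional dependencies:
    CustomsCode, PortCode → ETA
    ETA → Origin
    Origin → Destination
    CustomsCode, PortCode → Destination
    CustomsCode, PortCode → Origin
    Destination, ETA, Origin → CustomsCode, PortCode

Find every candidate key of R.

{CustomsCode, PortCode}, {ETA}

Closure of {ETA} is {CustomsCode, Destination, ETA, Origin, PortCode}, the whole schema; {ETA} is a candidate key.
Closure of {CustomsCode, PortCode} is {CustomsCode, Destination, ETA, Origin, PortCode}, the whole schema; {CustomsCode, PortCode} is a candidate key.
Any other superkey properly contains one of these, so there are no further candidate keys.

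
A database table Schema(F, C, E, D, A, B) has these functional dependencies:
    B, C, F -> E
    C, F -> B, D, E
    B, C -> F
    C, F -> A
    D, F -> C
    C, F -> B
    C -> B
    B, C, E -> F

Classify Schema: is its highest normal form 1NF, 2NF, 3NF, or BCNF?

BCNF

Candidate keys: {C}, {D, F}. Prime attributes: {C, D, F}.
Every FD has a superkey on the left, so the relation is in BCNF.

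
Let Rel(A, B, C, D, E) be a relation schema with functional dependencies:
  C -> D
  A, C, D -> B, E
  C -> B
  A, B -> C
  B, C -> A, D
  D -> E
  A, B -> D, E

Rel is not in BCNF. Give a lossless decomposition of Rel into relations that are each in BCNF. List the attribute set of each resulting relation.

{A, B, C, D}; {D, E}

Candidate keys of the original relation: {A, B}, {C}.
In {A, B, C, D, E}, {D} is not a superkey ({D}⁺ restricted to this set is {D, E}), so split on D -> E into {D, E} and {A, B, C, D}.
{D, E}: every determinant is a superkey — BCNF.
{A, B, C, D}: every determinant is a superkey — BCNF.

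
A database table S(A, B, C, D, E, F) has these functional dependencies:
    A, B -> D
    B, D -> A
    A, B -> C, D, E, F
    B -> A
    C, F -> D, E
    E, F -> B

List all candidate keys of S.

{B}, {C, F}, {E, F}

Closure of {B} is {A, B, C, D, E, F}, the whole schema; {B} is a candidate key.
Closure of {C, F} is {A, B, C, D, E, F}, the whole schema; {C, F} is a candidate key.
Closure of {E, F} is {A, B, C, D, E, F}, the whole schema; {E, F} is a candidate key.
Any other superkey properly contains one of these, so there are no further candidate keys.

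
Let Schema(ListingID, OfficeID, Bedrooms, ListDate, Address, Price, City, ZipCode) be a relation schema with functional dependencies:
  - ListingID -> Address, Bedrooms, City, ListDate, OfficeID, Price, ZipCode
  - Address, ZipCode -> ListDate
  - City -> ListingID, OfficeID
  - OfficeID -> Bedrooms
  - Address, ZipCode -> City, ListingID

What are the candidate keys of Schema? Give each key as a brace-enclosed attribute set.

{Address, ZipCode}, {City}, {ListingID}

{City} is a candidate key since {City}⁺ = {Address, Bedrooms, City, ListDate, ListingID, OfficeID, Price, ZipCode} covers every attribute.
{ListingID} is a candidate key since {ListingID}⁺ = {Address, Bedrooms, City, ListDate, ListingID, OfficeID, Price, ZipCode} covers every attribute.
{Address, ZipCode} is a candidate key since {Address, ZipCode}⁺ = {Address, Bedrooms, City, ListDate, ListingID, OfficeID, Price, ZipCode} covers every attribute.
These are minimal and exhaustive — every other superkey contains one of them.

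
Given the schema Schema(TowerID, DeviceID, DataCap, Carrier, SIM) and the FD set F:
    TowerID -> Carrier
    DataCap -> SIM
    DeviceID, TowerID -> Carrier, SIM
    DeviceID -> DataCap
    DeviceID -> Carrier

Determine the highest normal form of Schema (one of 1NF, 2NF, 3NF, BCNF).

1NF

Candidate key: {DeviceID, TowerID}. Prime attributes: {DeviceID, TowerID}.
TowerID -> Carrier: {TowerID}⁺ = {Carrier, TowerID}, which is not all of the attributes, so the left side is not a superkey — BCNF is violated.
TowerID -> Carrier determines the non-prime attribute {Carrier} from a non-superkey — 3NF is violated.
{DeviceID} is a proper subset of the key {DeviceID, TowerID}, and {DeviceID}⁺ contains the non-prime attributes {Carrier, DataCap, SIM} — a partial dependency, so 2NF is violated.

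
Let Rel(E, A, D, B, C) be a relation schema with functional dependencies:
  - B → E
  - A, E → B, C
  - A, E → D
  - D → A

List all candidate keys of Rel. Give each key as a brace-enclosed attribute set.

{A, B}, {A, E}, {B, D}, {D, E}

{A, B} is a candidate key since {A, B}⁺ = {A, B, C, D, E} covers every attribute.
{A, E} is a candidate key since {A, E}⁺ = {A, B, C, D, E} covers every attribute.
{B, D} is a candidate key since {B, D}⁺ = {A, B, C, D, E} covers every attribute.
{D, E} is a candidate key since {D, E}⁺ = {A, B, C, D, E} covers every attribute.
These are minimal and exhaustive — every other superkey contains one of them.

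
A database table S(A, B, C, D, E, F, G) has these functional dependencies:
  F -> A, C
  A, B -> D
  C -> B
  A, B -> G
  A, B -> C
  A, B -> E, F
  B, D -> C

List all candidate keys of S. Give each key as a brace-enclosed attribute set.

{F} is a candidate key since {F}⁺ = {A, B, C, D, E, F, G} covers every attribute.
{A, B} is a candidate key since {A, B}⁺ = {A, B, C, D, E, F, G} covers every attribute.
{A, C} is a candidate key since {A, C}⁺ = {A, B, C, D, E, F, G} covers every attribute.
These are minimal and exhaustive — every other superkey contains one of them.

{A, B}, {A, C}, {F}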